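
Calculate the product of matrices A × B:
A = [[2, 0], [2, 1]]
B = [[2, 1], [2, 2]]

Matrix multiplication:
C[0][0] = 2×2 + 0×2 = 4
C[0][1] = 2×1 + 0×2 = 2
C[1][0] = 2×2 + 1×2 = 6
C[1][1] = 2×1 + 1×2 = 4
Result: [[4, 2], [6, 4]]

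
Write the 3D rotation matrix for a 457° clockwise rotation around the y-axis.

Rotation matrix for clockwise 457° around y-axis:
A clockwise rotation by 457° is a counterclockwise rotation by -457°.
cos(-457°) = -0.1219, sin(-457°) = -0.9925
Result: [[-0.1219, 0, -0.9925], [0, 1, 0], [0.9925, 0, -0.1219]]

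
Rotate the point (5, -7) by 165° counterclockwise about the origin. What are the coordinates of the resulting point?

Rotation matrix for 165°: [[cos 165°, -sin 165°], [sin 165°, cos 165°]] ≈ [[-0.965926, -0.258819], [0.258819, -0.965926]]
[[-0.965926, -0.258819], [0.258819, -0.965926]] × [5, -7]ᵀ ≈ [-3.0179, 8.0556]ᵀ
Result: (-3.0179, 8.0556)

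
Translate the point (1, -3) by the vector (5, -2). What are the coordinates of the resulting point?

Translation by (5, -2) (homogeneous matrix [[1, 0, 5], [0, 1, -2], [0, 0, 1]]):
x' = 1 + 5 = 6
y' = -3 + -2 = -5
Result: (6, -5)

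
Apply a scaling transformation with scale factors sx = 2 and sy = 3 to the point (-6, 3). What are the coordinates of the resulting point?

Scaling matrix:
[[2, 0], [0, 3]]
Result: (-6 × 2, 3 × 3) = (-12, 9)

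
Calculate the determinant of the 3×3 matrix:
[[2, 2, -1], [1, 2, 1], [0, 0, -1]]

Expansion along first row:
det = 2·det([[2,1],[0,-1]]) - 2·det([[1,1],[0,-1]]) + -1·det([[1,2],[0,0]])
    = 2·(2·-1 - 1·0) - 2·(1·-1 - 1·0) + -1·(1·0 - 2·0)
    = 2·-2 - 2·-1 + -1·0
    = -4 + 2 + 0 = -2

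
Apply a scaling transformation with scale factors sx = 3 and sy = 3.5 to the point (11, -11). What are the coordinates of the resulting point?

Scaling matrix:
[[3, 0], [0, 3.50]]
Result: (11 × 3, -11 × 3.5) = (33, -38.5)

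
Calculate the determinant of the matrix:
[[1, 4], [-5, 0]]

For a 2×2 matrix [[a, b], [c, d]], det = ad - bc
det = (1)(0) - (4)(-5) = 0 - -20 = 20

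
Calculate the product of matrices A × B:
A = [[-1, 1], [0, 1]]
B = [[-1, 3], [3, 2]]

Matrix multiplication:
C[0][0] = -1×-1 + 1×3 = 4
C[0][1] = -1×3 + 1×2 = -1
C[1][0] = 0×-1 + 1×3 = 3
C[1][1] = 0×3 + 1×2 = 2
Result: [[4, -1], [3, 2]]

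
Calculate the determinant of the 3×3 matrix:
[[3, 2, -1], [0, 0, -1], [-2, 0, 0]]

Expansion along first row:
det = 3·det([[0,-1],[0,0]]) - 2·det([[0,-1],[-2,0]]) + -1·det([[0,0],[-2,0]])
    = 3·(0·0 - -1·0) - 2·(0·0 - -1·-2) + -1·(0·0 - 0·-2)
    = 3·0 - 2·-2 + -1·0
    = 0 + 4 + 0 = 4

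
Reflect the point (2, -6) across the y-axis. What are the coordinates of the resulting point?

Reflection across y-axis: (2, -6) → (-2, -6)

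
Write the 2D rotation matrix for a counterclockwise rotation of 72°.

Rotation matrix formula: [[cos θ, -sin θ], [sin θ, cos θ]]
For θ = 72°:
cos(72°) = 0.3090
sin(72°) = 0.9511
Result: [[0.3090, -0.9511], [0.9511, 0.3090]]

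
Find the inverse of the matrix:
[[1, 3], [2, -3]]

For [[a,b],[c,d]], inverse = (1/det)·[[d,-b],[-c,a]]
det = (1)(-3) - (3)(2) = -3 - 6 = -9
Inverse = (1/-9)·[[-3, -3], [-2, 1]]
= [[1/3, 1/3], [2/9, -1/9]]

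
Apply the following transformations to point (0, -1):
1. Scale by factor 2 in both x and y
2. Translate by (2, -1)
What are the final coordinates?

Step 1: Scale (0, -1) by 2 → (0, -2)
Step 2: Translate by (2, -1) → (2, -3)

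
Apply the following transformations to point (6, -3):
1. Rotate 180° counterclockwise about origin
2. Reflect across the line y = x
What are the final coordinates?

Step 1: Rotate 180° → (-6, 3)
Step 2: Reflect across line y = x → (3, -6)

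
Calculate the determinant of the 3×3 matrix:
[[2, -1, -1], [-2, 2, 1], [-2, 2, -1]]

Expansion along first row:
det = 2·det([[2,1],[2,-1]]) - -1·det([[-2,1],[-2,-1]]) + -1·det([[-2,2],[-2,2]])
    = 2·(2·-1 - 1·2) - -1·(-2·-1 - 1·-2) + -1·(-2·2 - 2·-2)
    = 2·-4 - -1·4 + -1·0
    = -8 + 4 + 0 = -4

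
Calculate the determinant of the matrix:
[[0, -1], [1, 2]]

For a 2×2 matrix [[a, b], [c, d]], det = ad - bc
det = (0)(2) - (-1)(1) = 0 - -1 = 1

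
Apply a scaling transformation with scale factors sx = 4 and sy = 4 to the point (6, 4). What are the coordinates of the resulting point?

Scaling matrix:
[[4, 0], [0, 4]]
Result: (6 × 4, 4 × 4) = (24, 16)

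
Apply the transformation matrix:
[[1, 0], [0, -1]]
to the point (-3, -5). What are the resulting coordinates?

Matrix multiplication:
[[1, 0], [0, -1]] × [-3, -5]ᵀ
= [(1)(-3) + (0)(-5), (0)(-3) + (-1)(-5)]ᵀ
= [-3, 5]ᵀ
Result: (-3, 5)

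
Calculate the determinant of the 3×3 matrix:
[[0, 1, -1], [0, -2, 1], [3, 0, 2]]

Expansion along first row:
det = 0·det([[-2,1],[0,2]]) - 1·det([[0,1],[3,2]]) + -1·det([[0,-2],[3,0]])
    = 0·(-2·2 - 1·0) - 1·(0·2 - 1·3) + -1·(0·0 - -2·3)
    = 0·-4 - 1·-3 + -1·6
    = 0 + 3 + -6 = -3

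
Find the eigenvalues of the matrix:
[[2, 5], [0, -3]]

Characteristic equation: det(A - λI) = 0
λ² - (trace)λ + (det) = 0
trace = 2 + -3 = -1, det = (2)(-3) - (5)(0) = -6
λ² - (-1)λ + (-6) = 0
λ = (-1 ± √((-1)² - 4·(-6))) / 2 = (-1 ± √25) / 2
Solving: λ = -3, 2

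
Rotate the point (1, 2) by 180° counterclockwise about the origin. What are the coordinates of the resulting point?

Rotation matrix for 180°: [[cos 180°, -sin 180°], [sin 180°, cos 180°]] = [[-1, 0], [0, -1]]
[[-1, 0], [0, -1]] × [1, 2]ᵀ = [-1, -2]ᵀ
Result: (-1, -2)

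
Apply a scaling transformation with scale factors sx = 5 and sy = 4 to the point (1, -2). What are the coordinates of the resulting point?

Scaling matrix:
[[5, 0], [0, 4]]
Result: (1 × 5, -2 × 4) = (5, -8)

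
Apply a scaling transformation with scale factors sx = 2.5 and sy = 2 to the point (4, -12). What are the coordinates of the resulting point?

Scaling matrix:
[[2.50, 0], [0, 2]]
Result: (4 × 2.5, -12 × 2) = (10, -24)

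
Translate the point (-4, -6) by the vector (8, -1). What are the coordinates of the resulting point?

Translation by (8, -1) (homogeneous matrix [[1, 0, 8], [0, 1, -1], [0, 0, 1]]):
x' = -4 + 8 = 4
y' = -6 + -1 = -7
Result: (4, -7)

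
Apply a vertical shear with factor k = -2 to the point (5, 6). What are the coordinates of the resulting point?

Shear matrix for vertical shear with factor k = -2:
[[1, 0], [-2, 1]]
Result: (5, 6) → (5, -4)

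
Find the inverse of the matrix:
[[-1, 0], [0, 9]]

For [[a,b],[c,d]], inverse = (1/det)·[[d,-b],[-c,a]]
det = (-1)(9) - (0)(0) = -9 - 0 = -9
Inverse = (1/-9)·[[9, 0], [0, -1]]
= [[-1, 0], [0, 1/9]]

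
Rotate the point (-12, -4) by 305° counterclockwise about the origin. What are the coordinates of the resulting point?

Rotation matrix for 305°: [[cos 305°, -sin 305°], [sin 305°, cos 305°]] ≈ [[0.573576, 0.819152], [-0.819152, 0.573576]]
[[0.573576, 0.819152], [-0.819152, 0.573576]] × [-12, -4]ᵀ ≈ [-10.1595, 7.5355]ᵀ
Result: (-10.1595, 7.5355)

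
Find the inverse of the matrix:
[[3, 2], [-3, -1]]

For [[a,b],[c,d]], inverse = (1/det)·[[d,-b],[-c,a]]
det = (3)(-1) - (2)(-3) = -3 - -6 = 3
Inverse = (1/3)·[[-1, -2], [3, 3]]
= [[-1/3, -2/3], [1, 1]]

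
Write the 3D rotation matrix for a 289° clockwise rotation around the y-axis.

Rotation matrix for clockwise 289° around y-axis:
A clockwise rotation by 289° is a counterclockwise rotation by -289°.
cos(-289°) = 0.3256, sin(-289°) = 0.9455
Result: [[0.3256, 0, 0.9455], [0, 1, 0], [-0.9455, 0, 0.3256]]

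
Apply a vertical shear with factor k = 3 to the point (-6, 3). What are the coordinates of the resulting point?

Shear matrix for vertical shear with factor k = 3:
[[1, 0], [3, 1]]
Result: (-6, 3) → (-6, -15)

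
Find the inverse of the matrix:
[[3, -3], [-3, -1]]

For [[a,b],[c,d]], inverse = (1/det)·[[d,-b],[-c,a]]
det = (3)(-1) - (-3)(-3) = -3 - 9 = -12
Inverse = (1/-12)·[[-1, 3], [3, 3]]
= [[1/12, -1/4], [-1/4, -1/4]]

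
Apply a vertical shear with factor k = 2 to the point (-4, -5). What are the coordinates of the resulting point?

Shear matrix for vertical shear with factor k = 2:
[[1, 0], [2, 1]]
Result: (-4, -5) → (-4, -13)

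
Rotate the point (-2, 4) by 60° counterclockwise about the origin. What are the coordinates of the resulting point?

Rotation matrix for 60°: [[cos 60°, -sin 60°], [sin 60°, cos 60°]] ≈ [[0.500000, -0.866025], [0.866025, 0.500000]]
[[0.500000, -0.866025], [0.866025, 0.500000]] × [-2, 4]ᵀ ≈ [-4.4641, 0.2679]ᵀ
Result: (-4.4641, 0.2679)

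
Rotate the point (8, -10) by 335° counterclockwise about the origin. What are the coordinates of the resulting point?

Rotation matrix for 335°: [[cos 335°, -sin 335°], [sin 335°, cos 335°]] ≈ [[0.906308, 0.422618], [-0.422618, 0.906308]]
[[0.906308, 0.422618], [-0.422618, 0.906308]] × [8, -10]ᵀ ≈ [3.0243, -12.4440]ᵀ
Result: (3.0243, -12.4440)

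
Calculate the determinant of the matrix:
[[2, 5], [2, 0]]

For a 2×2 matrix [[a, b], [c, d]], det = ad - bc
det = (2)(0) - (5)(2) = 0 - 10 = -10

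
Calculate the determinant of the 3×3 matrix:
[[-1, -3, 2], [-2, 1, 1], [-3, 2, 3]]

Expansion along first row:
det = -1·det([[1,1],[2,3]]) - -3·det([[-2,1],[-3,3]]) + 2·det([[-2,1],[-3,2]])
    = -1·(1·3 - 1·2) - -3·(-2·3 - 1·-3) + 2·(-2·2 - 1·-3)
    = -1·1 - -3·-3 + 2·-1
    = -1 + -9 + -2 = -12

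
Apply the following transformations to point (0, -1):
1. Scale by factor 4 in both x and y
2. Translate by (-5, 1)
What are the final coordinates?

Step 1: Scale (0, -1) by 4 → (0, -4)
Step 2: Translate by (-5, 1) → (-5, -3)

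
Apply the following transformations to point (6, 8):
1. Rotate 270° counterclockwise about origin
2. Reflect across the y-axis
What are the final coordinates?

Step 1: Rotate 270° → (8, -6)
Step 2: Reflect across y-axis → (-8, -6)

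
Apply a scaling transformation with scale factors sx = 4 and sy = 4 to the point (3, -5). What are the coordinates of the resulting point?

Scaling matrix:
[[4, 0], [0, 4]]
Result: (3 × 4, -5 × 4) = (12, -20)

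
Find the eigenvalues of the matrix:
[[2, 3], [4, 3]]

Characteristic equation: det(A - λI) = 0
λ² - (trace)λ + (det) = 0
trace = 2 + 3 = 5, det = (2)(3) - (3)(4) = -6
λ² - (5)λ + (-6) = 0
λ = (5 ± √((5)² - 4·(-6))) / 2 = (5 ± √49) / 2
Solving: λ = -1, 6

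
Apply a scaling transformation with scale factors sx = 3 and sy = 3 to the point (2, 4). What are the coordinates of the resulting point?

Scaling matrix:
[[3, 0], [0, 3]]
Result: (2 × 3, 4 × 3) = (6, 12)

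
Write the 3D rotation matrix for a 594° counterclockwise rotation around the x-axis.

Rotation matrix for counterclockwise 594° around x-axis:
cos(594°) = -0.5878, sin(594°) = -0.8090
Result: [[1, 0, 0], [0, -0.5878, 0.8090], [0, -0.8090, -0.5878]]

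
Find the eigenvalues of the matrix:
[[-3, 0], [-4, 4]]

Characteristic equation: det(A - λI) = 0
λ² - (trace)λ + (det) = 0
trace = -3 + 4 = 1, det = (-3)(4) - (0)(-4) = -12
λ² - (1)λ + (-12) = 0
λ = (1 ± √((1)² - 4·(-12))) / 2 = (1 ± √49) / 2
Solving: λ = -3, 4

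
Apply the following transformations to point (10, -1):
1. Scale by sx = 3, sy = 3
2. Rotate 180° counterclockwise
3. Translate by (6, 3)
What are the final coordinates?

Step 1: Scale → (30, -3)
Step 2: Rotate 180° → (-30, 3)
Step 3: Translate → (-24, 6)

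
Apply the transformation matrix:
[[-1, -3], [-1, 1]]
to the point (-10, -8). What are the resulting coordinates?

Matrix multiplication:
[[-1, -3], [-1, 1]] × [-10, -8]ᵀ
= [(-1)(-10) + (-3)(-8), (-1)(-10) + (1)(-8)]ᵀ
= [34, 2]ᵀ
Result: (34, 2)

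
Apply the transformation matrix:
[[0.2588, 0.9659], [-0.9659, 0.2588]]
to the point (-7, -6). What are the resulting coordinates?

Matrix multiplication:
[[0.2588, 0.9659], [-0.9659, 0.2588]] × [-7, -6]ᵀ
= [(0.2588)(-7) + (0.9659)(-6), (-0.9659)(-7) + (0.2588)(-6)]ᵀ
= [-7.6070, 5.2085]ᵀ
Result: (-7.6070, 5.2085)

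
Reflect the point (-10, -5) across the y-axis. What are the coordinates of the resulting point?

Reflection across y-axis: (-10, -5) → (10, -5)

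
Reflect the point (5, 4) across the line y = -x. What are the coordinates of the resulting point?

Reflection across line y = -x: (5, 4) → (-4, -5)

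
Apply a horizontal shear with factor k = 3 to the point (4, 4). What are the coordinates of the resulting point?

Shear matrix for horizontal shear with factor k = 3:
[[1, 3], [0, 1]]
Result: (4, 4) → (16, 4)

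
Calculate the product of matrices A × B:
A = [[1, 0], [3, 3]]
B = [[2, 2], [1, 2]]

Matrix multiplication:
C[0][0] = 1×2 + 0×1 = 2
C[0][1] = 1×2 + 0×2 = 2
C[1][0] = 3×2 + 3×1 = 9
C[1][1] = 3×2 + 3×2 = 12
Result: [[2, 2], [9, 12]]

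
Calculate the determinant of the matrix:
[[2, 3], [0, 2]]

For a 2×2 matrix [[a, b], [c, d]], det = ad - bc
det = (2)(2) - (3)(0) = 4 - 0 = 4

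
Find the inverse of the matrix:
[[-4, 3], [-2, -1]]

For [[a,b],[c,d]], inverse = (1/det)·[[d,-b],[-c,a]]
det = (-4)(-1) - (3)(-2) = 4 - -6 = 10
Inverse = (1/10)·[[-1, -3], [2, -4]]
= [[-1/10, -3/10], [1/5, -2/5]]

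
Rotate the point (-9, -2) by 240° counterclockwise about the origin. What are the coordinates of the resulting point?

Rotation matrix for 240°: [[cos 240°, -sin 240°], [sin 240°, cos 240°]] ≈ [[-0.500000, 0.866025], [-0.866025, -0.500000]]
[[-0.500000, 0.866025], [-0.866025, -0.500000]] × [-9, -2]ᵀ ≈ [2.7679, 8.7942]ᵀ
Result: (2.7679, 8.7942)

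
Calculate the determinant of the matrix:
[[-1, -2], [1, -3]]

For a 2×2 matrix [[a, b], [c, d]], det = ad - bc
det = (-1)(-3) - (-2)(1) = 3 - -2 = 5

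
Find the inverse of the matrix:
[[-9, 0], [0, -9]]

For [[a,b],[c,d]], inverse = (1/det)·[[d,-b],[-c,a]]
det = (-9)(-9) - (0)(0) = 81 - 0 = 81
Inverse = (1/81)·[[-9, 0], [0, -9]]
= [[-1/9, 0], [0, -1/9]]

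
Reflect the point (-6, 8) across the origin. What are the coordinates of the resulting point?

Reflection across origin: (-6, 8) → (6, -8)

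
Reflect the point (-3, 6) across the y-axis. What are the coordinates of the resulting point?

Reflection across y-axis: (-3, 6) → (3, 6)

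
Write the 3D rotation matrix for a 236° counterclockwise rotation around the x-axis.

Rotation matrix for counterclockwise 236° around x-axis:
cos(236°) = -0.5592, sin(236°) = -0.8290
Result: [[1, 0, 0], [0, -0.5592, 0.8290], [0, -0.8290, -0.5592]]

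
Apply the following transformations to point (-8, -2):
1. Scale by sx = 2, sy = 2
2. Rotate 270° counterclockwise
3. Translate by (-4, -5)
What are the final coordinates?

Step 1: Scale → (-16, -4)
Step 2: Rotate 270° → (-4, 16)
Step 3: Translate → (-8, 11)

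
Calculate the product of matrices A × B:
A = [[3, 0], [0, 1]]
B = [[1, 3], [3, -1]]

Matrix multiplication:
C[0][0] = 3×1 + 0×3 = 3
C[0][1] = 3×3 + 0×-1 = 9
C[1][0] = 0×1 + 1×3 = 3
C[1][1] = 0×3 + 1×-1 = -1
Result: [[3, 9], [3, -1]]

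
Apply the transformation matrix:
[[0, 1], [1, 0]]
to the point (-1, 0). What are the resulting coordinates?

Matrix multiplication:
[[0, 1], [1, 0]] × [-1, 0]ᵀ
= [(0)(-1) + (1)(0), (1)(-1) + (0)(0)]ᵀ
= [0, -1]ᵀ
Result: (0, -1)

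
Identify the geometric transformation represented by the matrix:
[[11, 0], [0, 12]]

This matrix represents: non-uniform scaling by sx = 11, sy = 12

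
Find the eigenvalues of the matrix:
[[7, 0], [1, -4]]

Characteristic equation: det(A - λI) = 0
λ² - (trace)λ + (det) = 0
trace = 7 + -4 = 3, det = (7)(-4) - (0)(1) = -28
λ² - (3)λ + (-28) = 0
λ = (3 ± √((3)² - 4·(-28))) / 2 = (3 ± √121) / 2
Solving: λ = -4, 7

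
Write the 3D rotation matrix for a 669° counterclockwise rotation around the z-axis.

Rotation matrix for counterclockwise 669° around z-axis:
cos(669°) = 0.6293, sin(669°) = -0.7771
Result: [[0.6293, 0.7771, 0], [-0.7771, 0.6293, 0], [0, 0, 1]]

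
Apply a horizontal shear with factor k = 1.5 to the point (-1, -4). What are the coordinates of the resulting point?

Shear matrix for horizontal shear with factor k = 1.5:
[[1, 1.50], [0, 1]]
Result: (-1, -4) → (-7, -4)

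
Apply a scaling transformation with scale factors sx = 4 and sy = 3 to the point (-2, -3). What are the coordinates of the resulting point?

Scaling matrix:
[[4, 0], [0, 3]]
Result: (-2 × 4, -3 × 3) = (-8, -9)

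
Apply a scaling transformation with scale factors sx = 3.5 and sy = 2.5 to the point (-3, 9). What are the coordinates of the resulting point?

Scaling matrix:
[[3.50, 0], [0, 2.50]]
Result: (-3 × 3.5, 9 × 2.5) = (-10.5, 22.5)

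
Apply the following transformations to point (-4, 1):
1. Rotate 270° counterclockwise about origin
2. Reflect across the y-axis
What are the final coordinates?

Step 1: Rotate 270° → (1, 4)
Step 2: Reflect across y-axis → (-1, 4)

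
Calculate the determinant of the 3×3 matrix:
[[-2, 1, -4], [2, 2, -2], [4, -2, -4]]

Expansion along first row:
det = -2·det([[2,-2],[-2,-4]]) - 1·det([[2,-2],[4,-4]]) + -4·det([[2,2],[4,-2]])
    = -2·(2·-4 - -2·-2) - 1·(2·-4 - -2·4) + -4·(2·-2 - 2·4)
    = -2·-12 - 1·0 + -4·-12
    = 24 + 0 + 48 = 72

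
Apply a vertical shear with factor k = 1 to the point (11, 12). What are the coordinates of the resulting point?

Shear matrix for vertical shear with factor k = 1:
[[1, 0], [1, 1]]
Result: (11, 12) → (11, 23)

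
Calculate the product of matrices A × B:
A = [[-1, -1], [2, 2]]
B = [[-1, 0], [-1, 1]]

Matrix multiplication:
C[0][0] = -1×-1 + -1×-1 = 2
C[0][1] = -1×0 + -1×1 = -1
C[1][0] = 2×-1 + 2×-1 = -4
C[1][1] = 2×0 + 2×1 = 2
Result: [[2, -1], [-4, 2]]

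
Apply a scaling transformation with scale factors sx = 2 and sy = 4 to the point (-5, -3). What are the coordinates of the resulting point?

Scaling matrix:
[[2, 0], [0, 4]]
Result: (-5 × 2, -3 × 4) = (-10, -12)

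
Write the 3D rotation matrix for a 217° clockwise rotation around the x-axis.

Rotation matrix for clockwise 217° around x-axis:
A clockwise rotation by 217° is a counterclockwise rotation by -217°.
cos(-217°) = -0.7986, sin(-217°) = 0.6018
Result: [[1, 0, 0], [0, -0.7986, -0.6018], [0, 0.6018, -0.7986]]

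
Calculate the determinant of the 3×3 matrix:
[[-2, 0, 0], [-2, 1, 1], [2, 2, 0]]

Expansion along first row:
det = -2·det([[1,1],[2,0]]) - 0·det([[-2,1],[2,0]]) + 0·det([[-2,1],[2,2]])
    = -2·(1·0 - 1·2) - 0·(-2·0 - 1·2) + 0·(-2·2 - 1·2)
    = -2·-2 - 0·-2 + 0·-6
    = 4 + 0 + 0 = 4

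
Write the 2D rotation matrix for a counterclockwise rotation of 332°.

Rotation matrix formula: [[cos θ, -sin θ], [sin θ, cos θ]]
For θ = 332°:
cos(332°) = 0.8829
sin(332°) = -0.4695
Result: [[0.8829, 0.4695], [-0.4695, 0.8829]]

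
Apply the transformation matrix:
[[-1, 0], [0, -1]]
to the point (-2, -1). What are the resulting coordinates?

Matrix multiplication:
[[-1, 0], [0, -1]] × [-2, -1]ᵀ
= [(-1)(-2) + (0)(-1), (0)(-2) + (-1)(-1)]ᵀ
= [2, 1]ᵀ
Result: (2, 1)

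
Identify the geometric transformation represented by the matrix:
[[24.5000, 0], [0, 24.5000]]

This matrix represents: uniform scaling by factor 24.5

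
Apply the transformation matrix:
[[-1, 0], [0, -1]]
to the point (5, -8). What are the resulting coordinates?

Matrix multiplication:
[[-1, 0], [0, -1]] × [5, -8]ᵀ
= [(-1)(5) + (0)(-8), (0)(5) + (-1)(-8)]ᵀ
= [-5, 8]ᵀ
Result: (-5, 8)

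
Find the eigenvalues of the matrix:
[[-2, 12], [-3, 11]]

Characteristic equation: det(A - λI) = 0
λ² - (trace)λ + (det) = 0
trace = -2 + 11 = 9, det = (-2)(11) - (12)(-3) = 14
λ² - (9)λ + (14) = 0
λ = (9 ± √((9)² - 4·(14))) / 2 = (9 ± √25) / 2
Solving: λ = 2, 7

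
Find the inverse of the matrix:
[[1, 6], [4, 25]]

For [[a,b],[c,d]], inverse = (1/det)·[[d,-b],[-c,a]]
det = (1)(25) - (6)(4) = 25 - 24 = 1
Inverse = [[25, -6], [-4, 1]]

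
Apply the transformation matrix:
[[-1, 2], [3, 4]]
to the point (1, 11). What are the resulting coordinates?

Matrix multiplication:
[[-1, 2], [3, 4]] × [1, 11]ᵀ
= [(-1)(1) + (2)(11), (3)(1) + (4)(11)]ᵀ
= [21, 47]ᵀ
Result: (21, 47)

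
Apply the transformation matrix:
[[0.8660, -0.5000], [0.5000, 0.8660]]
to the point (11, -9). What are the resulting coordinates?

Matrix multiplication:
[[0.8660, -0.5000], [0.5000, 0.8660]] × [11, -9]ᵀ
= [(0.8660)(11) + (-0.5000)(-9), (0.5000)(11) + (0.8660)(-9)]ᵀ
= [14.0260, -2.2940]ᵀ
Result: (14.0260, -2.2940)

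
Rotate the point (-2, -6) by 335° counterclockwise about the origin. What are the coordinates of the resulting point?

Rotation matrix for 335°: [[cos 335°, -sin 335°], [sin 335°, cos 335°]] ≈ [[0.906308, 0.422618], [-0.422618, 0.906308]]
[[0.906308, 0.422618], [-0.422618, 0.906308]] × [-2, -6]ᵀ ≈ [-4.3483, -4.5926]ᵀ
Result: (-4.3483, -4.5926)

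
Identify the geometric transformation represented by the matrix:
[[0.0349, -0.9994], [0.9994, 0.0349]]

This matrix represents: rotation by 88° counterclockwise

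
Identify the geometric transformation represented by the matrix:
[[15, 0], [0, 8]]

This matrix represents: non-uniform scaling by sx = 15, sy = 8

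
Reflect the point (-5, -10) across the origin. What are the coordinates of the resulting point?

Reflection across origin: (-5, -10) → (5, 10)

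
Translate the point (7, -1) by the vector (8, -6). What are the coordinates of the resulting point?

Translation by (8, -6) (homogeneous matrix [[1, 0, 8], [0, 1, -6], [0, 0, 1]]):
x' = 7 + 8 = 15
y' = -1 + -6 = -7
Result: (15, -7)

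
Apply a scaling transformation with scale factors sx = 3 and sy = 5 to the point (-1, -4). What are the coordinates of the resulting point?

Scaling matrix:
[[3, 0], [0, 5]]
Result: (-1 × 3, -4 × 5) = (-3, -20)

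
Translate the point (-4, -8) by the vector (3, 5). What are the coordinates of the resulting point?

Translation by (3, 5) (homogeneous matrix [[1, 0, 3], [0, 1, 5], [0, 0, 1]]):
x' = -4 + 3 = -1
y' = -8 + 5 = -3
Result: (-1, -3)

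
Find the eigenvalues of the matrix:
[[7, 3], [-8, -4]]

Characteristic equation: det(A - λI) = 0
λ² - (trace)λ + (det) = 0
trace = 7 + -4 = 3, det = (7)(-4) - (3)(-8) = -4
λ² - (3)λ + (-4) = 0
λ = (3 ± √((3)² - 4·(-4))) / 2 = (3 ± √25) / 2
Solving: λ = -1, 4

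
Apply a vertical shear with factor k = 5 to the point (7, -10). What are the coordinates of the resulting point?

Shear matrix for vertical shear with factor k = 5:
[[1, 0], [5, 1]]
Result: (7, -10) → (7, 25)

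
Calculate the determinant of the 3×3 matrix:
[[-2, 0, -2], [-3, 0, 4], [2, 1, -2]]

Expansion along first row:
det = -2·det([[0,4],[1,-2]]) - 0·det([[-3,4],[2,-2]]) + -2·det([[-3,0],[2,1]])
    = -2·(0·-2 - 4·1) - 0·(-3·-2 - 4·2) + -2·(-3·1 - 0·2)
    = -2·-4 - 0·-2 + -2·-3
    = 8 + 0 + 6 = 14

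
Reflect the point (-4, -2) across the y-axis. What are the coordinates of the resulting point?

Reflection across y-axis: (-4, -2) → (4, -2)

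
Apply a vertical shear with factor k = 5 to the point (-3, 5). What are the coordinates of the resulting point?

Shear matrix for vertical shear with factor k = 5:
[[1, 0], [5, 1]]
Result: (-3, 5) → (-3, -10)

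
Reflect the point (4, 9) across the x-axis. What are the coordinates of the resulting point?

Reflection across x-axis: (4, 9) → (4, -9)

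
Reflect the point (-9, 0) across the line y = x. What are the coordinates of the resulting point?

Reflection across line y = x: (-9, 0) → (0, -9)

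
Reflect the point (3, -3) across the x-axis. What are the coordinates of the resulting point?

Reflection across x-axis: (3, -3) → (3, 3)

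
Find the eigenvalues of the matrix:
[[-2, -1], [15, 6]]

Characteristic equation: det(A - λI) = 0
λ² - (trace)λ + (det) = 0
trace = -2 + 6 = 4, det = (-2)(6) - (-1)(15) = 3
λ² - (4)λ + (3) = 0
λ = (4 ± √((4)² - 4·(3))) / 2 = (4 ± √4) / 2
Solving: λ = 1, 3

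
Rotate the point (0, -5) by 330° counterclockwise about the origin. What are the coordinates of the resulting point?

Rotation matrix for 330°: [[cos 330°, -sin 330°], [sin 330°, cos 330°]] ≈ [[0.866025, 0.500000], [-0.500000, 0.866025]]
[[0.866025, 0.500000], [-0.500000, 0.866025]] × [0, -5]ᵀ ≈ [-2.5000, -4.3301]ᵀ
Result: (-2.5000, -4.3301)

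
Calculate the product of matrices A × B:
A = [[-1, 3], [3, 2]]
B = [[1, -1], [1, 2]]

Matrix multiplication:
C[0][0] = -1×1 + 3×1 = 2
C[0][1] = -1×-1 + 3×2 = 7
C[1][0] = 3×1 + 2×1 = 5
C[1][1] = 3×-1 + 2×2 = 1
Result: [[2, 7], [5, 1]]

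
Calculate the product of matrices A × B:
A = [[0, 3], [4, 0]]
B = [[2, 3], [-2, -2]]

Matrix multiplication:
C[0][0] = 0×2 + 3×-2 = -6
C[0][1] = 0×3 + 3×-2 = -6
C[1][0] = 4×2 + 0×-2 = 8
C[1][1] = 4×3 + 0×-2 = 12
Result: [[-6, -6], [8, 12]]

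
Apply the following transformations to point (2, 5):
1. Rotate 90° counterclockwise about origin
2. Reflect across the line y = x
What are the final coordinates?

Step 1: Rotate 90° → (-5, 2)
Step 2: Reflect across line y = x → (2, -5)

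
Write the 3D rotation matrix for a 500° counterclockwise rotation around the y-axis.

Rotation matrix for counterclockwise 500° around y-axis:
cos(500°) = -0.7660, sin(500°) = 0.6428
Result: [[-0.7660, 0, 0.6428], [0, 1, 0], [-0.6428, 0, -0.7660]]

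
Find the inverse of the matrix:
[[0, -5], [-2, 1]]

For [[a,b],[c,d]], inverse = (1/det)·[[d,-b],[-c,a]]
det = (0)(1) - (-5)(-2) = 0 - 10 = -10
Inverse = (1/-10)·[[1, 5], [2, 0]]
= [[-1/10, -1/2], [-1/5, 0]]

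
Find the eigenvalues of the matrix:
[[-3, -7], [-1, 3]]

Characteristic equation: det(A - λI) = 0
λ² - (trace)λ + (det) = 0
trace = -3 + 3 = 0, det = (-3)(3) - (-7)(-1) = -16
λ² - (0)λ + (-16) = 0
λ = (0 ± √((0)² - 4·(-16))) / 2 = (0 ± √64) / 2
Solving: λ = -4, 4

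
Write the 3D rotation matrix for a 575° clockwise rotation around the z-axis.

Rotation matrix for clockwise 575° around z-axis:
A clockwise rotation by 575° is a counterclockwise rotation by -575°.
cos(-575°) = -0.8192, sin(-575°) = 0.5736
Result: [[-0.8192, -0.5736, 0], [0.5736, -0.8192, 0], [0, 0, 1]]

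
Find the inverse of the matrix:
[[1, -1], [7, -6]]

For [[a,b],[c,d]], inverse = (1/det)·[[d,-b],[-c,a]]
det = (1)(-6) - (-1)(7) = -6 - -7 = 1
Inverse = [[-6, 1], [-7, 1]]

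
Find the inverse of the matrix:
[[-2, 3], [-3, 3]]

For [[a,b],[c,d]], inverse = (1/det)·[[d,-b],[-c,a]]
det = (-2)(3) - (3)(-3) = -6 - -9 = 3
Inverse = (1/3)·[[3, -3], [3, -2]]
= [[1, -1], [1, -2/3]]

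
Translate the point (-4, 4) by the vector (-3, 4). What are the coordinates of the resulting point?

Translation by (-3, 4) (homogeneous matrix [[1, 0, -3], [0, 1, 4], [0, 0, 1]]):
x' = -4 + -3 = -7
y' = 4 + 4 = 8
Result: (-7, 8)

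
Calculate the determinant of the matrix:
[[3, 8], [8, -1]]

For a 2×2 matrix [[a, b], [c, d]], det = ad - bc
det = (3)(-1) - (8)(8) = -3 - 64 = -67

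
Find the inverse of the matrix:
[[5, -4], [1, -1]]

For [[a,b],[c,d]], inverse = (1/det)·[[d,-b],[-c,a]]
det = (5)(-1) - (-4)(1) = -5 - -4 = -1
Inverse = (1/-1)·[[-1, 4], [-1, 5]]
= [[1, -4], [1, -5]]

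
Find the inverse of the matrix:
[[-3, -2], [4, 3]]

For [[a,b],[c,d]], inverse = (1/det)·[[d,-b],[-c,a]]
det = (-3)(3) - (-2)(4) = -9 - -8 = -1
Inverse = (1/-1)·[[3, 2], [-4, -3]]
= [[-3, -2], [4, 3]]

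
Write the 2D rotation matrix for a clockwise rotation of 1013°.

Rotation matrix formula: [[cos θ, -sin θ], [sin θ, cos θ]]
A clockwise rotation by 1013° is equivalent to a counterclockwise rotation by -1013°.
For θ = -1013°:
cos(-1013°) = 0.3907
sin(-1013°) = 0.9205
Result: [[0.3907, -0.9205], [0.9205, 0.3907]]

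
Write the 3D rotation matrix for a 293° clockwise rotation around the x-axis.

Rotation matrix for clockwise 293° around x-axis:
A clockwise rotation by 293° is a counterclockwise rotation by -293°.
cos(-293°) = 0.3907, sin(-293°) = 0.9205
Result: [[1, 0, 0], [0, 0.3907, -0.9205], [0, 0.9205, 0.3907]]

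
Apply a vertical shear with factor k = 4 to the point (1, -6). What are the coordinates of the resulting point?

Shear matrix for vertical shear with factor k = 4:
[[1, 0], [4, 1]]
Result: (1, -6) → (1, -2)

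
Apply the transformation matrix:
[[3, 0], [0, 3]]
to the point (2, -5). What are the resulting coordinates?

Matrix multiplication:
[[3, 0], [0, 3]] × [2, -5]ᵀ
= [(3)(2) + (0)(-5), (0)(2) + (3)(-5)]ᵀ
= [6, -15]ᵀ
Result: (6, -15)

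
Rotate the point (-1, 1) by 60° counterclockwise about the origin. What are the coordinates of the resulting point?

Rotation matrix for 60°: [[cos 60°, -sin 60°], [sin 60°, cos 60°]] ≈ [[0.500000, -0.866025], [0.866025, 0.500000]]
[[0.500000, -0.866025], [0.866025, 0.500000]] × [-1, 1]ᵀ ≈ [-1.3660, -0.3660]ᵀ
Result: (-1.3660, -0.3660)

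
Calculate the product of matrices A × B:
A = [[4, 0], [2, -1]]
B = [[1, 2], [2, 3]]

Matrix multiplication:
C[0][0] = 4×1 + 0×2 = 4
C[0][1] = 4×2 + 0×3 = 8
C[1][0] = 2×1 + -1×2 = 0
C[1][1] = 2×2 + -1×3 = 1
Result: [[4, 8], [0, 1]]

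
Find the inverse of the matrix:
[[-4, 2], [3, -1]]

For [[a,b],[c,d]], inverse = (1/det)·[[d,-b],[-c,a]]
det = (-4)(-1) - (2)(3) = 4 - 6 = -2
Inverse = (1/-2)·[[-1, -2], [-3, -4]]
= [[1/2, 1], [3/2, 2]]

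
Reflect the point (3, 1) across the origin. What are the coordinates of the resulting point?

Reflection across origin: (3, 1) → (-3, -1)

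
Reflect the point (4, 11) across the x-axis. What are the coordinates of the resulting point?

Reflection across x-axis: (4, 11) → (4, -11)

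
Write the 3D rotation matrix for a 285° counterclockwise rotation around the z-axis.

Rotation matrix for counterclockwise 285° around z-axis:
cos(285°) = 0.2588, sin(285°) = -0.9659
Result: [[0.2588, 0.9659, 0], [-0.9659, 0.2588, 0], [0, 0, 1]]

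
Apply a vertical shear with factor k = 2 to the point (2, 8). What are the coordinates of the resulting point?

Shear matrix for vertical shear with factor k = 2:
[[1, 0], [2, 1]]
Result: (2, 8) → (2, 12)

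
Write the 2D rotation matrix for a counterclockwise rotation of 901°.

Rotation matrix formula: [[cos θ, -sin θ], [sin θ, cos θ]]
For θ = 901°:
cos(901°) = -0.9998
sin(901°) = -0.0175
Result: [[-0.9998, 0.0175], [-0.0175, -0.9998]]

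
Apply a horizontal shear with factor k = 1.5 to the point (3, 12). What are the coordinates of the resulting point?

Shear matrix for horizontal shear with factor k = 1.5:
[[1, 1.50], [0, 1]]
Result: (3, 12) → (21, 12)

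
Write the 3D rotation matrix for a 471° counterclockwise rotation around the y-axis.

Rotation matrix for counterclockwise 471° around y-axis:
cos(471°) = -0.3584, sin(471°) = 0.9336
Result: [[-0.3584, 0, 0.9336], [0, 1, 0], [-0.9336, 0, -0.3584]]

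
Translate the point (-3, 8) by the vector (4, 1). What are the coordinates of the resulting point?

Translation by (4, 1) (homogeneous matrix [[1, 0, 4], [0, 1, 1], [0, 0, 1]]):
x' = -3 + 4 = 1
y' = 8 + 1 = 9
Result: (1, 9)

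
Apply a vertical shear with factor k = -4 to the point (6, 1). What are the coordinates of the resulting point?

Shear matrix for vertical shear with factor k = -4:
[[1, 0], [-4, 1]]
Result: (6, 1) → (6, -23)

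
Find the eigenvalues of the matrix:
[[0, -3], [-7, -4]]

Characteristic equation: det(A - λI) = 0
λ² - (trace)λ + (det) = 0
trace = 0 + -4 = -4, det = (0)(-4) - (-3)(-7) = -21
λ² - (-4)λ + (-21) = 0
λ = (-4 ± √((-4)² - 4·(-21))) / 2 = (-4 ± √100) / 2
Solving: λ = -7, 3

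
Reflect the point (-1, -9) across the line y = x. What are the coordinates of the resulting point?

Reflection across line y = x: (-1, -9) → (-9, -1)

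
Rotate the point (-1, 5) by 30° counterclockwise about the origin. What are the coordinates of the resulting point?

Rotation matrix for 30°: [[cos 30°, -sin 30°], [sin 30°, cos 30°]] ≈ [[0.866025, -0.500000], [0.500000, 0.866025]]
[[0.866025, -0.500000], [0.500000, 0.866025]] × [-1, 5]ᵀ ≈ [-3.3660, 3.8301]ᵀ
Result: (-3.3660, 3.8301)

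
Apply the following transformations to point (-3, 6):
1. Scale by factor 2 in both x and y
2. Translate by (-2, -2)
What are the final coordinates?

Step 1: Scale (-3, 6) by 2 → (-6, 12)
Step 2: Translate by (-2, -2) → (-8, 10)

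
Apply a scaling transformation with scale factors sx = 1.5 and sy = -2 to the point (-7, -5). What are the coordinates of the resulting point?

Scaling matrix:
[[1.50, 0], [0, -2]]
Result: (-7 × 1.5, -5 × -2) = (-10.5, 10)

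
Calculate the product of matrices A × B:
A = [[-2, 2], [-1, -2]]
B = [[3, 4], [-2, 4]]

Matrix multiplication:
C[0][0] = -2×3 + 2×-2 = -10
C[0][1] = -2×4 + 2×4 = 0
C[1][0] = -1×3 + -2×-2 = 1
C[1][1] = -1×4 + -2×4 = -12
Result: [[-10, 0], [1, -12]]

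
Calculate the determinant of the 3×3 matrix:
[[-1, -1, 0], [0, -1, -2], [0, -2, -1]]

Expansion along first row:
det = -1·det([[-1,-2],[-2,-1]]) - -1·det([[0,-2],[0,-1]]) + 0·det([[0,-1],[0,-2]])
    = -1·(-1·-1 - -2·-2) - -1·(0·-1 - -2·0) + 0·(0·-2 - -1·0)
    = -1·-3 - -1·0 + 0·0
    = 3 + 0 + 0 = 3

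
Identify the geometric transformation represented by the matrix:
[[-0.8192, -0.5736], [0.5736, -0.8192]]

This matrix represents: rotation by 145° counterclockwise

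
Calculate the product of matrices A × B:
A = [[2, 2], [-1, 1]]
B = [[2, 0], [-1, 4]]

Matrix multiplication:
C[0][0] = 2×2 + 2×-1 = 2
C[0][1] = 2×0 + 2×4 = 8
C[1][0] = -1×2 + 1×-1 = -3
C[1][1] = -1×0 + 1×4 = 4
Result: [[2, 8], [-3, 4]]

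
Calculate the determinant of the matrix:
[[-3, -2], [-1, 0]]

For a 2×2 matrix [[a, b], [c, d]], det = ad - bc
det = (-3)(0) - (-2)(-1) = 0 - 2 = -2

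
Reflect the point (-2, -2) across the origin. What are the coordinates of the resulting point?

Reflection across origin: (-2, -2) → (2, 2)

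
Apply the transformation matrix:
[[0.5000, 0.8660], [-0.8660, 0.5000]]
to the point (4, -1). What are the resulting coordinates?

Matrix multiplication:
[[0.5000, 0.8660], [-0.8660, 0.5000]] × [4, -1]ᵀ
= [(0.5000)(4) + (0.8660)(-1), (-0.8660)(4) + (0.5000)(-1)]ᵀ
= [1.1340, -3.9640]ᵀ
Result: (1.1340, -3.9640)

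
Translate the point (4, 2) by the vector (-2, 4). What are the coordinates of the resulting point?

Translation by (-2, 4) (homogeneous matrix [[1, 0, -2], [0, 1, 4], [0, 0, 1]]):
x' = 4 + -2 = 2
y' = 2 + 4 = 6
Result: (2, 6)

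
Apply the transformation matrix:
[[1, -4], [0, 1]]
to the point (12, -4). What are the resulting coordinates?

Matrix multiplication:
[[1, -4], [0, 1]] × [12, -4]ᵀ
= [(1)(12) + (-4)(-4), (0)(12) + (1)(-4)]ᵀ
= [28, -4]ᵀ
Result: (28, -4)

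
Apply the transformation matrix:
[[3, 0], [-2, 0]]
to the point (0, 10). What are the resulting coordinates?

Matrix multiplication:
[[3, 0], [-2, 0]] × [0, 10]ᵀ
= [(3)(0) + (0)(10), (-2)(0) + (0)(10)]ᵀ
= [0, 0]ᵀ
Result: (0, 0)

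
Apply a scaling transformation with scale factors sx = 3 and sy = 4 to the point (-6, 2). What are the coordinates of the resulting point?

Scaling matrix:
[[3, 0], [0, 4]]
Result: (-6 × 3, 2 × 4) = (-18, 8)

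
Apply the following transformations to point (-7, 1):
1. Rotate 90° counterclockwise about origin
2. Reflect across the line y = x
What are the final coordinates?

Step 1: Rotate 90° → (-1, -7)
Step 2: Reflect across line y = x → (-7, -1)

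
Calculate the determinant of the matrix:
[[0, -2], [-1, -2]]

For a 2×2 matrix [[a, b], [c, d]], det = ad - bc
det = (0)(-2) - (-2)(-1) = 0 - 2 = -2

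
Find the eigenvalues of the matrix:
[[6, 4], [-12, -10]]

Characteristic equation: det(A - λI) = 0
λ² - (trace)λ + (det) = 0
trace = 6 + -10 = -4, det = (6)(-10) - (4)(-12) = -12
λ² - (-4)λ + (-12) = 0
λ = (-4 ± √((-4)² - 4·(-12))) / 2 = (-4 ± √64) / 2
Solving: λ = -6, 2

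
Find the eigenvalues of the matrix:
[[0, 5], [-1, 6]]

Characteristic equation: det(A - λI) = 0
λ² - (trace)λ + (det) = 0
trace = 0 + 6 = 6, det = (0)(6) - (5)(-1) = 5
λ² - (6)λ + (5) = 0
λ = (6 ± √((6)² - 4·(5))) / 2 = (6 ± √16) / 2
Solving: λ = 1, 5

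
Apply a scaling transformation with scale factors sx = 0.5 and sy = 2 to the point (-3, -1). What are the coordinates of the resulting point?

Scaling matrix:
[[0.50, 0], [0, 2]]
Result: (-3 × 0.5, -1 × 2) = (-1.5, -2)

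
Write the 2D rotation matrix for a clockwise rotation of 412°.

Rotation matrix formula: [[cos θ, -sin θ], [sin θ, cos θ]]
A clockwise rotation by 412° is equivalent to a counterclockwise rotation by -412°.
For θ = -412°:
cos(-412°) = 0.6157
sin(-412°) = -0.7880
Result: [[0.6157, 0.7880], [-0.7880, 0.6157]]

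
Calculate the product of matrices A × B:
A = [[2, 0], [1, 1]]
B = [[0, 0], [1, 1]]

Matrix multiplication:
C[0][0] = 2×0 + 0×1 = 0
C[0][1] = 2×0 + 0×1 = 0
C[1][0] = 1×0 + 1×1 = 1
C[1][1] = 1×0 + 1×1 = 1
Result: [[0, 0], [1, 1]]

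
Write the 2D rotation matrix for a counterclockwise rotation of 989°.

Rotation matrix formula: [[cos θ, -sin θ], [sin θ, cos θ]]
For θ = 989°:
cos(989°) = -0.0175
sin(989°) = -0.9998
Result: [[-0.0175, 0.9998], [-0.9998, -0.0175]]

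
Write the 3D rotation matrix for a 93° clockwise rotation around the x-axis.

Rotation matrix for clockwise 93° around x-axis:
A clockwise rotation by 93° is a counterclockwise rotation by -93°.
cos(-93°) = -0.0523, sin(-93°) = -0.9986
Result: [[1, 0, 0], [0, -0.0523, 0.9986], [0, -0.9986, -0.0523]]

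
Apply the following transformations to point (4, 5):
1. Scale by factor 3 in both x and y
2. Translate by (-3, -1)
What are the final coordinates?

Step 1: Scale (4, 5) by 3 → (12, 15)
Step 2: Translate by (-3, -1) → (9, 14)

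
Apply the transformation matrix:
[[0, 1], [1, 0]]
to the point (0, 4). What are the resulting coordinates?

Matrix multiplication:
[[0, 1], [1, 0]] × [0, 4]ᵀ
= [(0)(0) + (1)(4), (1)(0) + (0)(4)]ᵀ
= [4, 0]ᵀ
Result: (4, 0)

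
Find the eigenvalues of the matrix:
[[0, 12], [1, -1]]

Characteristic equation: det(A - λI) = 0
λ² - (trace)λ + (det) = 0
trace = 0 + -1 = -1, det = (0)(-1) - (12)(1) = -12
λ² - (-1)λ + (-12) = 0
λ = (-1 ± √((-1)² - 4·(-12))) / 2 = (-1 ± √49) / 2
Solving: λ = -4, 3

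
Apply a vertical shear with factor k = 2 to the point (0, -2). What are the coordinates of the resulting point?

Shear matrix for vertical shear with factor k = 2:
[[1, 0], [2, 1]]
Result: (0, -2) → (0, -2)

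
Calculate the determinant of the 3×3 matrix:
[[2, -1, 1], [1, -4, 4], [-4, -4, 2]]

Expansion along first row:
det = 2·det([[-4,4],[-4,2]]) - -1·det([[1,4],[-4,2]]) + 1·det([[1,-4],[-4,-4]])
    = 2·(-4·2 - 4·-4) - -1·(1·2 - 4·-4) + 1·(1·-4 - -4·-4)
    = 2·8 - -1·18 + 1·-20
    = 16 + 18 + -20 = 14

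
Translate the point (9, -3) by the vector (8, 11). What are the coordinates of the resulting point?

Translation by (8, 11) (homogeneous matrix [[1, 0, 8], [0, 1, 11], [0, 0, 1]]):
x' = 9 + 8 = 17
y' = -3 + 11 = 8
Result: (17, 8)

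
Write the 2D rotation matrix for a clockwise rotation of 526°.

Rotation matrix formula: [[cos θ, -sin θ], [sin θ, cos θ]]
A clockwise rotation by 526° is equivalent to a counterclockwise rotation by -526°.
For θ = -526°:
cos(-526°) = -0.9703
sin(-526°) = -0.2419
Result: [[-0.9703, 0.2419], [-0.2419, -0.9703]]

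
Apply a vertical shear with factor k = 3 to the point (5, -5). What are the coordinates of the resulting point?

Shear matrix for vertical shear with factor k = 3:
[[1, 0], [3, 1]]
Result: (5, -5) → (5, 10)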